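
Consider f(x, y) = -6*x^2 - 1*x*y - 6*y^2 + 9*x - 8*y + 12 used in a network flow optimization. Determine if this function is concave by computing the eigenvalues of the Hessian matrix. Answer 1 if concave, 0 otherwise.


The Hessian of f(x,y) = -6*x^2 - 1*x*y - 6*y^2 + 9*x - 8*y + 12 is:
H = [[-12, -1], [-1, -12]]
Trace = -12 - 12 = -24
Determinant = -12*-12 - (-1)^2 = 143
Discriminant = (-24)^2 - 4*143 = 4.0
Eigenvalues: lambda_1 = -13.0, lambda_2 = -11.0
The function is concave.

1


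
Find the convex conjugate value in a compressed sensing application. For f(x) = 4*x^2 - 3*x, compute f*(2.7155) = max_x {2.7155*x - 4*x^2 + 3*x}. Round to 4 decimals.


f*(y) = sup_x {y*x - a*x^2 - b*x} = sup_x {(y-b)*x - a*x^2}
FOC: (y - b) - 2a*x = 0 => x* = (y - b)/(2a)
x* = (2.7155 + 3)/(2*4) = 0.7144
f*(2.7155) = (y-b)^2/(4a) = (2.7155 + 3)^2/(4*4)
= 32.6669/16 = 2.0417


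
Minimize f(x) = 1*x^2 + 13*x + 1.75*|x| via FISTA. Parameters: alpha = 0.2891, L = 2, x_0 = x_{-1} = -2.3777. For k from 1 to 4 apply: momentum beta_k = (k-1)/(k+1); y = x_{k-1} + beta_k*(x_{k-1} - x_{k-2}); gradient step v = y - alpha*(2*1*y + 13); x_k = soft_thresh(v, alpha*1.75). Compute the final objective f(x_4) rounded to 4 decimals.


FISTA on f(x) = 1*x^2 + 13*x + 1.75*|x|
L = 2, alpha = 0.2891
Iteration 1: beta = 0.0, y = -2.3777 + 0.0*(-2.3777 + 2.3777) = -2.3777
  grad(y) = 8.2446, v = y - alpha*grad = -4.7612
  prox(v) = soft_thresh(-4.7612, 0.5059) = -4.2553
Iteration 2: beta = 0.3333, y = -4.2553 + 0.3333*(-4.2553 + 2.3777) = -4.8812
  grad(y) = 3.2377, v = y - alpha*grad = -5.8172
  prox(v) = soft_thresh(-5.8172, 0.5059) = -5.3112
Iteration 3: beta = 0.5, y = -5.3112 + 0.5*(-5.3112 + 4.2553) = -5.8392
  grad(y) = 1.3216, v = y - alpha*grad = -6.2213
  prox(v) = soft_thresh(-6.2213, 0.5059) = -5.7154
Iteration 4: beta = 0.6, y = -5.7154 + 0.6*(-5.7154 + 5.3112) = -5.9578
  grad(y) = 1.0843, v = y - alpha*grad = -6.2713
  prox(v) = soft_thresh(-6.2713, 0.5059) = -5.7654
f(x_4) = 1*(-5.7654)^2 + 13*(-5.7654) + 1.75*|-5.7654| = -31.6209


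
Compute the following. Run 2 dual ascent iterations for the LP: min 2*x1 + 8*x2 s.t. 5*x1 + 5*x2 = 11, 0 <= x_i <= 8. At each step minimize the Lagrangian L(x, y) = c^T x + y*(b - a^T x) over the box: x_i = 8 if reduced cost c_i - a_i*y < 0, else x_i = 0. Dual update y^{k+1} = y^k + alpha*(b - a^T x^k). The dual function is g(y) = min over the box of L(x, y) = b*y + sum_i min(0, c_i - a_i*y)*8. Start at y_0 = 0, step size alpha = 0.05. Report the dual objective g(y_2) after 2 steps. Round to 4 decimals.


Dual ascent for LP: min 2*x1 + 8*x2, 5*x1 + 5*x2 = 11, 0 <= x_i <= 8
Step 1: y^k = 0.0, reduced costs: (2.0, 8.0)
  x^k = (0.0, 0.0), subgradient = b - a^T x = 11.0
  y^{k+1} = 0.0 + 0.05*11.0 = 0.55
Step 2: y^k = 0.55, reduced costs: (-0.75, 5.25)
  x^k = (8.0, 0.0), subgradient = b - a^T x = -29.0
  y^{k+1} = 0.55 + 0.05*-29.0 = -0.9
Dual objective at y_2 = -0.9: reduced costs (6.5, 12.5), box minimizer x = (0.0, 0.0)
g(y_2) = b*y + (c1 - a1*y)*x1 + (c2 - a2*y)*x2 = 11*(-0.9) + 6.5*0.0 + 12.5*0.0 = -9.9 + 0.0 + 0.0 = -9.9


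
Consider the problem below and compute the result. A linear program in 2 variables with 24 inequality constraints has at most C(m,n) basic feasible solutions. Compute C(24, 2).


Each vertex corresponds to some choice of n active constraints out of m, so the number of vertices is at most C(m, n) = m! / (n!(m-n)!).
m = 24, n = 2
Numerator: 24 * 23
Denominator: 2! = 2
C(24, 2) = 276


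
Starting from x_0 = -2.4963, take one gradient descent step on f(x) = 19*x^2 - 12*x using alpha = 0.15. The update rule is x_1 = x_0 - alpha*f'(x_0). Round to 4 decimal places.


We compute the gradient at x_0 and apply the update.
f'(x) = 38*x - 12
f'(-2.4963) = 38*-2.4963 - 12 = -106.8594
x_1 = -2.4963 - 0.15*-106.8594 = 13.5326


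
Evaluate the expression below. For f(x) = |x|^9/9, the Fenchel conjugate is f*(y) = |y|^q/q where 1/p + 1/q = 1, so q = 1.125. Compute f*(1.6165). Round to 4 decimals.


The conjugate exponent q satisfies 1/p + 1/q = 1.
p = 9, so q = 9/(9 - 1) = 1.125
|y|^q = 1.6165^1.125 = 1.7165
f*(1.6165) = 1.7165 / 1.125 = 1.5258


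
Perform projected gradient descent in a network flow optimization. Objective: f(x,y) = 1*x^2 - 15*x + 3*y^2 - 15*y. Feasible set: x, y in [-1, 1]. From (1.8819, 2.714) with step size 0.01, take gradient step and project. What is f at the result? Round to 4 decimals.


Step 1: Compute gradient at (1.8819, 2.714).
grad_x = 2*1*1.8819 - 15 = -11.2362
grad_y = 2*3*2.714 - 15 = 1.284
Step 2: Gradient step.
x_raw = 1.8819 - 0.01*-11.2362 = 1.9943
y_raw = 2.714 - 0.01*1.284 = 2.7012
Step 3: Project onto [-1, 1].
x_proj = clip(1.9943) = 1.0
y_proj = clip(2.7012) = 1.0
Step 4: Evaluate f.
f(1.0, 1.0) = -26.0


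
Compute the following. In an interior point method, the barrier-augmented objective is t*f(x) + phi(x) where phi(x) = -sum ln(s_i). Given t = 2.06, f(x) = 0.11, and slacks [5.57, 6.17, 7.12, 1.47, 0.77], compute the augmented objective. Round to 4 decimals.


Step 1: Compute log-barrier.
ln values: [1.7174, 1.8197, 1.9629, 0.3853, -0.2614]
phi = -(1.7174 + 1.8197 + 1.9629 + 0.3853 - 0.2614) = -5.6239
Step 2: Compute augmented objective.
t*f(x) = 2.06*0.11 = 0.2266
Total = 0.2266 - 5.6239 = -5.3973


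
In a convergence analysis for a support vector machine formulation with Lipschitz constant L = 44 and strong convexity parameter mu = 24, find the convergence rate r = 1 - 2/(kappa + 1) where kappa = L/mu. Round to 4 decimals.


Step 1: Compute the condition number.
kappa = L/mu = 44/24 = 1.8333
Step 2: Compute the convergence rate.
r = 1 - 2/(kappa + 1) = 1 - 2*mu/(L + mu) = (L - mu)/(L + mu) = 20/68 = 0.2941


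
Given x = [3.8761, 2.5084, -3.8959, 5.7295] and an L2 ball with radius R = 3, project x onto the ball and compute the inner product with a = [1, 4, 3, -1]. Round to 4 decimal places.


Step 1: Compute ||x|| (intermediates to 6 decimals).
||x|| = sqrt(3.8761^2 + 2.5084^2 + (-3.8959)^2 + 5.7295^2) = 8.325949
Step 2: Project.
Since ||x|| > R, scale = R/||x|| = 3/8.325949 = 0.360319, proj(x) = scale * x
proj(x) = [1.396632, 0.903824, -1.403767, 2.064448]
Step 3: Dot product.
a^T * proj(x) = 1*1.396632 + 4*0.903824 + 3*(-1.403767) - 1*2.064448 = -1.2638


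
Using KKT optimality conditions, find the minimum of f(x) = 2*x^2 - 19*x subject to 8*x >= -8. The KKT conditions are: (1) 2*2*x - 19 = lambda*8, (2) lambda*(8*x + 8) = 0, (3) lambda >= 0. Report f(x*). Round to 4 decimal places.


Step 1: Try lambda = 0 (constraint inactive).
Stationarity: 2*2*x - 19 = 0
x* = 19/(2*2) = 4.75
Check constraint: 8*4.75 = 38.0 >= -8 -- satisfied.
Step 2: Compute optimal value.
f(x*) = 2*4.75^2 - 19*4.75 = -45.125


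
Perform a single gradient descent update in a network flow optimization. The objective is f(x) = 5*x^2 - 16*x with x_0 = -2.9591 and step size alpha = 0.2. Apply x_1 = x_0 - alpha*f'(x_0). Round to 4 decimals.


We compute the gradient at x_0 and apply the update.
f'(x) = 10*x - 16
f'(-2.9591) = 10*-2.9591 - 16 = -45.591
x_1 = -2.9591 - 0.2*-45.591 = 6.1591


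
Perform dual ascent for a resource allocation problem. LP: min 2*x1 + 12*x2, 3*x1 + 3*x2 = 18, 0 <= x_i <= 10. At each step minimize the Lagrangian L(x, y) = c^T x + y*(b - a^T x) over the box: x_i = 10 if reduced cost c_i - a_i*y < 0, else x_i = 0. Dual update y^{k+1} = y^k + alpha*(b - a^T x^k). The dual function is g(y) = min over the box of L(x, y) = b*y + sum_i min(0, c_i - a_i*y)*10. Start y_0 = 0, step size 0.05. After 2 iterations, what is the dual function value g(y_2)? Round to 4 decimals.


Dual ascent for LP: min 2*x1 + 12*x2, 3*x1 + 3*x2 = 18, 0 <= x_i <= 10
Step 1: y^k = 0.0, reduced costs: (2.0, 12.0)
  x^k = (0.0, 0.0), subgradient = b - a^T x = 18.0
  y^{k+1} = 0.0 + 0.05*18.0 = 0.9
Step 2: y^k = 0.9, reduced costs: (-0.7, 9.3)
  x^k = (10.0, 0.0), subgradient = b - a^T x = -12.0
  y^{k+1} = 0.9 + 0.05*-12.0 = 0.3
Dual objective at y_2 = 0.3: reduced costs (1.1, 11.1), box minimizer x = (0.0, 0.0)
g(y_2) = b*y + (c1 - a1*y)*x1 + (c2 - a2*y)*x2 = 18*0.3 + 1.1*0.0 + 11.1*0.0 = 5.4 + 0.0 + 0.0 = 5.4


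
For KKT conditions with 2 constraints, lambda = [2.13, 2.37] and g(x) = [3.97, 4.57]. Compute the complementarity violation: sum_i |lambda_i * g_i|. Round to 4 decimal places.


KKT complementary slackness check:
lambda_1 * g_1 = 2.13 * 3.97 = 8.4561
lambda_2 * g_2 = 2.37 * 4.57 = 10.8309
Total violation = 8.4561 + 10.8309 = 19.287


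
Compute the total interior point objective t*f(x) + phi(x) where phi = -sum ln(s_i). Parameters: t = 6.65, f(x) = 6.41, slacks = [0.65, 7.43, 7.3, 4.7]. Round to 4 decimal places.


Step 1: Compute log-barrier.
ln values: [-0.4308, 2.0055, 1.9879, 1.5476]
phi = -(-0.4308 + 2.0055 + 1.9879 + 1.5476) = -5.1102
Step 2: Compute augmented objective.
t*f(x) = 6.65*6.41 = 42.6265
Total = 42.6265 - 5.1102 = 37.5163


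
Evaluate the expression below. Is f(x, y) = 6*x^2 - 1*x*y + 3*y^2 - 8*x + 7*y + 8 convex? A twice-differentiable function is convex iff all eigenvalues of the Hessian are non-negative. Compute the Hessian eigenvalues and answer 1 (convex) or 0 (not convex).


The Hessian of f(x,y) = 6*x^2 - 1*x*y + 3*y^2 - 8*x + 7*y + 8 is:
H = [[12, -1], [-1, 6]]
Trace = 12 + 6 = 18
Determinant = 12*6 - (-1)^2 = 71
Discriminant = (18)^2 - 4*71 = 40.0
Eigenvalues: lambda_1 = 5.8377, lambda_2 = 12.1623
The function is convex.

1


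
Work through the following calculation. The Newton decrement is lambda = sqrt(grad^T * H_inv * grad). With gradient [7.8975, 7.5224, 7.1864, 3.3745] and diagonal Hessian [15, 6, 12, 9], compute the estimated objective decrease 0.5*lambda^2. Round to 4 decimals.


Step 1: H is diagonal, so H^(-1) * g = [0.5265, 1.2537, 0.5989, 0.3749].
Step 2: g^T H^(-1) g = sum_i g_i^2 / H_ii
  = (7.8975)^2/15 + (7.5224)^2/6 + (7.1864)^2/12 + (3.3745)^2/9
  = 4.158 + 9.4311 + 4.3037 + 1.2653 = 19.1581
Step 3: Objective decrease = 0.5 * g^T H^(-1) g = 9.579


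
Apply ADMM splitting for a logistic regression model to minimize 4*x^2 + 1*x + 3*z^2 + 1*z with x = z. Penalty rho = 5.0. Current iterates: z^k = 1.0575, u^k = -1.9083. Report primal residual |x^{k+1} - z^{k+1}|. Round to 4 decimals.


ADMM iteration with rho = 5.0, z^k = 1.0575, u^k = -1.9083
Step 1: x-update.
Minimize 4*x^2 + 1*x + (5.0/2)*(x - 1.0575 - 1.9083)^2
FOC: (2*4 + 5.0)*x = -1 + 5.0*(1.0575 + 1.9083)
x^{k+1} = 1.0638
Step 2: z-update.
Minimize 3*z^2 + 1*z + (5.0/2)*(1.0638 - z - 1.9083)^2
FOC: (2*3 + 5.0)*z = -1 + 5.0*(1.0638 - 1.9083)
z^{k+1} = -0.4748
Step 3: u-update.
u^{k+1} = -1.9083 + 1.0638 + 0.4748 = -0.3697
Step 4: Primal residual = |1.0638 + 0.4748| = 1.5386


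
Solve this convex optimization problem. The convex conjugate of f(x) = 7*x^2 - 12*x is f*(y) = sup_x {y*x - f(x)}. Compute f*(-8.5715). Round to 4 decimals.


f*(y) = sup_x {y*x - a*x^2 - b*x} = sup_x {(y-b)*x - a*x^2}
FOC: (y - b) - 2a*x = 0 => x* = (y - b)/(2a)
x* = (-8.5715 + 12)/(2*7) = 0.2449
f*(-8.5715) = (y-b)^2/(4a) = (-8.5715 + 12)^2/(4*7)
= 11.7546/28 = 0.4198


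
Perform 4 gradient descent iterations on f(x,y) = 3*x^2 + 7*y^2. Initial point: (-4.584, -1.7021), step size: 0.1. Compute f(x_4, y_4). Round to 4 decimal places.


Gradient descent on f(x,y) = 3*x^2 + 7*y^2.
Starting point: (-4.584, -1.7021), alpha = 0.1
Step 1: grad_x = 2*3*-4.584 = -27.504, grad_y = 2*7*-1.7021 = -23.8294
  x_1 = -4.584 - 0.1*-27.504 = -1.8336
  y_1 = -1.7021 - 0.1*-23.8294 = 0.6808
Step 2: grad_x = 2*3*-1.8336 = -11.0016, grad_y = 2*7*0.6808 = 9.5318
  x_2 = -1.8336 - 0.1*-11.0016 = -0.7334
  y_2 = 0.6808 - 0.1*9.5318 = -0.2723
Step 3: grad_x = 2*3*-0.7334 = -4.4006, grad_y = 2*7*-0.2723 = -3.8127
  x_3 = -0.7334 - 0.1*-4.4006 = -0.2934
  y_3 = -0.2723 - 0.1*-3.8127 = 0.1089
Step 4: grad_x = 2*3*-0.2934 = -1.7603, grad_y = 2*7*0.1089 = 1.5251
  x_4 = -0.2934 - 0.1*-1.7603 = -0.1174
  y_4 = 0.1089 - 0.1*1.5251 = -0.0436
f(-0.1174, -0.0436) = 3*(-0.1174)^2 + 7*(-0.0436)^2 = 0.0546


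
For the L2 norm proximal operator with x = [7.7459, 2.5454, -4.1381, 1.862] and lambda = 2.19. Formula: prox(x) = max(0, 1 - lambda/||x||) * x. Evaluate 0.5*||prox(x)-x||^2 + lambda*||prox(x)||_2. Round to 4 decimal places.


Step 1: Compute ||x||.
||x|| = 9.3311
Step 2: Compute scaling factor.
scale = max(0, 1 - 2.19/9.3311) = 0.7653
Step 3: prox(x) = [5.9279, 1.948, -3.1669, 1.425]
||prox(x)|| = 7.1411
Step 4: Proximal objective.
0.5*||prox-x||^2 = 2.3981
lambda*||prox|| = 15.639
Total = 18.037


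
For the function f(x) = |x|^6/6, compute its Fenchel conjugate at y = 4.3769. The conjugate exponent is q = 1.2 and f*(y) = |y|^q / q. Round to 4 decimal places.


The conjugate exponent q satisfies 1/p + 1/q = 1.
p = 6, so q = 6/(6 - 1) = 1.2
|y|^q = 4.3769^1.2 = 5.8803
f*(4.3769) = 5.8803 / 1.2 = 4.9003


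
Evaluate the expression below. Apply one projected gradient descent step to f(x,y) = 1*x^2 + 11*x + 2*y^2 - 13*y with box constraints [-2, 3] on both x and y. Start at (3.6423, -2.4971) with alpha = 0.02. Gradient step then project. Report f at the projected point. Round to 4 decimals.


Step 1: Compute gradient at (3.6423, -2.4971).
grad_x = 2*1*3.6423 + 11 = 18.2846
grad_y = 2*2*-2.4971 - 13 = -22.9884
Step 2: Gradient step.
x_raw = 3.6423 - 0.02*18.2846 = 3.2766
y_raw = -2.4971 - 0.02*-22.9884 = -2.0373
Step 3: Project onto [-2, 3].
x_proj = clip(3.2766) = 3.0
y_proj = clip(-2.0373) = -2.0
Step 4: Evaluate f.
f(3.0, -2.0) = 76.0


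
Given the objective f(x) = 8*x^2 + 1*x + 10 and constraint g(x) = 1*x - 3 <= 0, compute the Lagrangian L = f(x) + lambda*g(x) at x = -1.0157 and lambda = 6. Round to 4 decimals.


Step 1: Evaluate f(x).
f(-1.0157) = 8*(-1.0157)^2 + 1*(-1.0157) + 10 = 17.2375
Step 2: Evaluate g(x).
g(-1.0157) = 1*-1.0157 - 3 = -4.0157
Step 3: Compute Lagrangian.
L = 17.2375 + 6*-4.0157 = -6.8567


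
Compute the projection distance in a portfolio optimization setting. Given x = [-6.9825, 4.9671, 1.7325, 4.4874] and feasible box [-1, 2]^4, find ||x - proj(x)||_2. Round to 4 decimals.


Project each component onto [-1, 2].
clip(-6.9825) = -1.0, clip(4.9671) = 2.0, clip(1.7325) = 1.7325, clip(4.4874) = 2.0
Projection = [-1.0, 2.0, 1.7325, 2.0]
Squared diffs: [35.7903, 8.8037, 0.0, 6.1872]
Distance = sqrt(50.7812) = 7.1261


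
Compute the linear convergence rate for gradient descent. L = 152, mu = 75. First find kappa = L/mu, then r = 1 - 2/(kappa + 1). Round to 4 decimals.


Step 1: Compute the condition number.
kappa = L/mu = 152/75 = 2.0267
Step 2: Compute the convergence rate.
r = 1 - 2/(kappa + 1) = 1 - 2*mu/(L + mu) = (L - mu)/(L + mu) = 77/227 = 0.3392


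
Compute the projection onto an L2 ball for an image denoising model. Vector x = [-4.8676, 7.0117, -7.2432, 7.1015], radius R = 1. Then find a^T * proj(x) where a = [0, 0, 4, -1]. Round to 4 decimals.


Step 1: Compute ||x|| (intermediates to 6 decimals).
||x|| = sqrt((-4.8676)^2 + 7.0117^2 + (-7.2432)^2 + 7.1015^2) = 13.257176
Step 2: Project.
Since ||x|| > R, scale = R/||x|| = 1/13.257176 = 0.075431, proj(x) = scale * x
proj(x) = [-0.367168, 0.5289, -0.546362, 0.535673]
Step 3: Dot product.
a^T * proj(x) = 0*(-0.367168) + 0*0.5289 + 4*(-0.546362) - 1*0.535673 = -2.7211


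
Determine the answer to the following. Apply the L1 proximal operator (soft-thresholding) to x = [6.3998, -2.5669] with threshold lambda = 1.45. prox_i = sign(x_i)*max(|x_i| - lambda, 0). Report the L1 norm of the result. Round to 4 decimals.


Soft-thresholding with lambda = 1.45:
prox(6.3998) = sign(6.3998)*max(|6.3998| - 1.45, 0) = 4.9498
prox(-2.5669) = sign(-2.5669)*max(|-2.5669| - 1.45, 0) = -1.1169
prox(x) = [4.9498, -1.1169]
||prox(x)||_1 = 4.9498 + 1.1169 = 6.0667


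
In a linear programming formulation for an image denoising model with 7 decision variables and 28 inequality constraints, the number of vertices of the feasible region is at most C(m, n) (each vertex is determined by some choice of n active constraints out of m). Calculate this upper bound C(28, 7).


Each vertex corresponds to some choice of n active constraints out of m, so the number of vertices is at most C(m, n) = m! / (n!(m-n)!).
m = 28, n = 7
Numerator: 28 * 27 * 26 * 25 * 24 * 23 * 22
Denominator: 7! = 5040
C(28, 7) = 1184040


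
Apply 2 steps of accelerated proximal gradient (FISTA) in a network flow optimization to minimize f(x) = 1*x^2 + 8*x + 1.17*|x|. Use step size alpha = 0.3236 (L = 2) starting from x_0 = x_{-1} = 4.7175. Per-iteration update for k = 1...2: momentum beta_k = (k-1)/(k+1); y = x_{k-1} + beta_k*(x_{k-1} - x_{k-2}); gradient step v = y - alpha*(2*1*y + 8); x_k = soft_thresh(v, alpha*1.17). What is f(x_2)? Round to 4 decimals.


FISTA on f(x) = 1*x^2 + 8*x + 1.17*|x|
L = 2, alpha = 0.3236
Iteration 1: beta = 0.0, y = 4.7175 + 0.0*(4.7175 - 4.7175) = 4.7175
  grad(y) = 17.435, v = y - alpha*grad = -0.9245
  prox(v) = soft_thresh(-0.9245, 0.3786) = -0.5459
Iteration 2: beta = 0.3333, y = -0.5459 + 0.3333*(-0.5459 - 4.7175) = -2.3003
  grad(y) = 3.3994, v = y - alpha*grad = -3.4003
  prox(v) = soft_thresh(-3.4003, 0.3786) = -3.0217
f(x_2) = 1*(-3.0217)^2 + 8*(-3.0217) + 1.17*|-3.0217| = -11.5076


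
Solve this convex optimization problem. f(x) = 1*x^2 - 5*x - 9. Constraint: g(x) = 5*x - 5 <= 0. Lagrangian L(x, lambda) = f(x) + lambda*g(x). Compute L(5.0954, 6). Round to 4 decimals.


Step 1: Evaluate f(x).
f(5.0954) = 1*5.0954^2 - 5*5.0954 - 9 = -8.5139
Step 2: Evaluate g(x).
g(5.0954) = 5*5.0954 - 5 = 20.477
Step 3: Compute Lagrangian.
L = -8.5139 + 6*20.477 = 114.3481


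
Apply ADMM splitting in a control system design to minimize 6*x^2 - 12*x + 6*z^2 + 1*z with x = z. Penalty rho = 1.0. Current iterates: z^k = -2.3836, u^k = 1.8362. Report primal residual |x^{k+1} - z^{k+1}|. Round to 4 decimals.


ADMM iteration with rho = 1.0, z^k = -2.3836, u^k = 1.8362
Step 1: x-update.
Minimize 6*x^2 - 12*x + (1.0/2)*(x + 2.3836 + 1.8362)^2
FOC: (2*6 + 1.0)*x = 12 + 1.0*(-2.3836 - 1.8362)
x^{k+1} = 0.5985
Step 2: z-update.
Minimize 6*z^2 + 1*z + (1.0/2)*(0.5985 - z + 1.8362)^2
FOC: (2*6 + 1.0)*z = -1 + 1.0*(0.5985 + 1.8362)
z^{k+1} = 0.1104
Step 3: u-update.
u^{k+1} = 1.8362 + 0.5985 - 0.1104 = 2.3243
Step 4: Primal residual = |0.5985 - 0.1104| = 0.4881


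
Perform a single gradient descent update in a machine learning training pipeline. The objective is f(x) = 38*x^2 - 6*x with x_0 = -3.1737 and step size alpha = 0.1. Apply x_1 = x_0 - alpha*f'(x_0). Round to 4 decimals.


We compute the gradient at x_0 and apply the update.
f'(x) = 76*x - 6
f'(-3.1737) = 76*-3.1737 - 6 = -247.2012
x_1 = -3.1737 - 0.1*-247.2012 = 21.5464


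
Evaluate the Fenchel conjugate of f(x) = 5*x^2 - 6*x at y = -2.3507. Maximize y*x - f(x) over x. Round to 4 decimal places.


f*(y) = sup_x {y*x - a*x^2 - b*x} = sup_x {(y-b)*x - a*x^2}
FOC: (y - b) - 2a*x = 0 => x* = (y - b)/(2a)
x* = (-2.3507 + 6)/(2*5) = 0.3649
f*(-2.3507) = (y-b)^2/(4a) = (-2.3507 + 6)^2/(4*5)
= 13.3174/20 = 0.6659


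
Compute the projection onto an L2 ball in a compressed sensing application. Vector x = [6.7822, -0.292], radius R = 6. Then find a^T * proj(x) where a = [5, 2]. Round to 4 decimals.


Step 1: Compute ||x|| (intermediates to 6 decimals).
||x|| = sqrt(6.7822^2 + (-0.292)^2) = 6.788483
Step 2: Project.
Since ||x|| > R, scale = R/||x|| = 6/6.788483 = 0.88385, proj(x) = scale * x
proj(x) = [5.994447, -0.258084]
Step 3: Dot product.
a^T * proj(x) = 5*5.994447 + 2*(-0.258084) = 29.4561


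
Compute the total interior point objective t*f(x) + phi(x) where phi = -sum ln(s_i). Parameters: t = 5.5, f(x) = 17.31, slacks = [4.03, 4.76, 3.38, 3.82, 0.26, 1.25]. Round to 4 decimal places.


Step 1: Compute log-barrier.
ln values: [1.3938, 1.5602, 1.2179, 1.3403, -1.3471, 0.2231]
phi = -(1.3938 + 1.5602 + 1.2179 + 1.3403 - 1.3471 + 0.2231) = -4.3882
Step 2: Compute augmented objective.
t*f(x) = 5.5*17.31 = 95.205
Total = 95.205 - 4.3882 = 90.8168


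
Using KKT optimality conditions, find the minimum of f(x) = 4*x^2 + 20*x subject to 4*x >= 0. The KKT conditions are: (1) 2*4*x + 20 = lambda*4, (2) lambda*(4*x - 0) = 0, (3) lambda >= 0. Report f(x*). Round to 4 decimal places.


Step 1: Try lambda = 0 (constraint inactive).
x_unc = -20/(2*4) = -2.5
Check: 4*-2.5 = -10.0 < 0 -- violated!
Step 2: Constraint must be active: 4*x = 0
x* = 0/4 = 0.0
lambda = (2*4*0.0 + 20)/4 = 5.0
Step 3: Compute optimal value.
f(x*) = 4*0.0^2 + 20*0.0 = 0.0


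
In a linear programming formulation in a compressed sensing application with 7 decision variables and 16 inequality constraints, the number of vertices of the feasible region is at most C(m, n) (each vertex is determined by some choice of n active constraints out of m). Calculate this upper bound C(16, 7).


Each vertex corresponds to some choice of n active constraints out of m, so the number of vertices is at most C(m, n) = m! / (n!(m-n)!).
m = 16, n = 7
Numerator: 16 * 15 * 14 * 13 * 12 * 11 * 10
Denominator: 7! = 5040
C(16, 7) = 11440


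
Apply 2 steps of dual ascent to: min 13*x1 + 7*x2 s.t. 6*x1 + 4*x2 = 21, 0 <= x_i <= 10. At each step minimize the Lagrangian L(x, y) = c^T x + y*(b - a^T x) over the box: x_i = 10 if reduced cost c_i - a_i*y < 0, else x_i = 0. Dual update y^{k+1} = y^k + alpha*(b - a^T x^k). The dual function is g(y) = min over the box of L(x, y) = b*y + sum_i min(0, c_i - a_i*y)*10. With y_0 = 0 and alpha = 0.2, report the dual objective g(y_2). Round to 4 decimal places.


Dual ascent for LP: min 13*x1 + 7*x2, 6*x1 + 4*x2 = 21, 0 <= x_i <= 10
Step 1: y^k = 0.0, reduced costs: (13.0, 7.0)
  x^k = (0.0, 0.0), subgradient = b - a^T x = 21.0
  y^{k+1} = 0.0 + 0.2*21.0 = 4.2
Step 2: y^k = 4.2, reduced costs: (-12.2, -9.8)
  x^k = (10.0, 10.0), subgradient = b - a^T x = -79.0
  y^{k+1} = 4.2 + 0.2*-79.0 = -11.6
Dual objective at y_2 = -11.6: reduced costs (82.6, 53.4), box minimizer x = (0.0, 0.0)
g(y_2) = b*y + (c1 - a1*y)*x1 + (c2 - a2*y)*x2 = 21*(-11.6) + 82.6*0.0 + 53.4*0.0 = -243.6 + 0.0 + 0.0 = -243.6


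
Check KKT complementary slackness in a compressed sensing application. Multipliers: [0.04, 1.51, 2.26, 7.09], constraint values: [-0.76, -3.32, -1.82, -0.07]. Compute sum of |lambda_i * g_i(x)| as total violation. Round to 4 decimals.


KKT complementary slackness check:
lambda_1 * g_1 = 0.04 * -0.76 = -0.0304
lambda_2 * g_2 = 1.51 * -3.32 = -5.0132
lambda_3 * g_3 = 2.26 * -1.82 = -4.1132
lambda_4 * g_4 = 7.09 * -0.07 = -0.4963
Total violation = 0.0304 + 5.0132 + 4.1132 + 0.4963 = 9.6531


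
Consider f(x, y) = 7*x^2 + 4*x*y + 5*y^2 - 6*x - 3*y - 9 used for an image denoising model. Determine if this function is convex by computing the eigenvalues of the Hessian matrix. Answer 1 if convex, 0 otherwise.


The Hessian of f(x,y) = 7*x^2 + 4*x*y + 5*y^2 - 6*x - 3*y - 9 is:
H = [[14, 4], [4, 10]]
Trace = 14 + 10 = 24
Determinant = 14*10 - (4)^2 = 124
Discriminant = (24)^2 - 4*124 = 80.0
Eigenvalues: lambda_1 = 7.5279, lambda_2 = 16.4721
The function is convex.

1


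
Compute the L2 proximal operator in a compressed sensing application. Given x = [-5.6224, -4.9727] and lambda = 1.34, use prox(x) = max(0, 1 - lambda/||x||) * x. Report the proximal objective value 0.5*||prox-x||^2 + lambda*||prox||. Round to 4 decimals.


Step 1: Compute ||x||.
||x|| = 7.5059
Step 2: Compute scaling factor.
scale = max(0, 1 - 1.34/7.5059) = 0.8215
Step 3: prox(x) = [-4.6187, -4.0849]
||prox(x)|| = 6.1659
Step 4: Proximal objective.
0.5*||prox-x||^2 = 0.8978
lambda*||prox|| = 8.2623
Total = 9.1602


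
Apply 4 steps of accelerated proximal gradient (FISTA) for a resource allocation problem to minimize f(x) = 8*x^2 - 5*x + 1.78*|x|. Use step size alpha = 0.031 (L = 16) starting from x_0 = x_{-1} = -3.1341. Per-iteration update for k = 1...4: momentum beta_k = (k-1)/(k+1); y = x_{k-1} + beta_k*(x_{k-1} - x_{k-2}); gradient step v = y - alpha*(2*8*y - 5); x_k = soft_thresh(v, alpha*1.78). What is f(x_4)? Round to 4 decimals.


FISTA on f(x) = 8*x^2 - 5*x + 1.78*|x|
L = 16, alpha = 0.031
Iteration 1: beta = 0.0, y = -3.1341 + 0.0*(-3.1341 + 3.1341) = -3.1341
  grad(y) = -55.1456, v = y - alpha*grad = -1.4246
  prox(v) = soft_thresh(-1.4246, 0.0552) = -1.3694
Iteration 2: beta = 0.3333, y = -1.3694 + 0.3333*(-1.3694 + 3.1341) = -0.7812
  grad(y) = -17.4988, v = y - alpha*grad = -0.2387
  prox(v) = soft_thresh(-0.2387, 0.0552) = -0.1835
Iteration 3: beta = 0.5, y = -0.1835 + 0.5*(-0.1835 + 1.3694) = 0.4094
  grad(y) = 1.5505, v = y - alpha*grad = 0.3613
  prox(v) = soft_thresh(0.3613, 0.0552) = 0.3062
Iteration 4: beta = 0.6, y = 0.3062 + 0.6*(0.3062 + 0.1835) = 0.6
  grad(y) = 4.5996, v = y - alpha*grad = 0.4574
  prox(v) = soft_thresh(0.4574, 0.0552) = 0.4022
f(x_4) = 8*0.4022^2 - 5*0.4022 + 1.78*|0.4022| = -0.0009


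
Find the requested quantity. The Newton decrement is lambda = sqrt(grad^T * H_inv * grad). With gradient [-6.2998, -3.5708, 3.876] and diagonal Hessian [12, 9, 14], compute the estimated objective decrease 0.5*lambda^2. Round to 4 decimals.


Step 1: H is diagonal, so H^(-1) * g = [-0.525, -0.3968, 0.2769].
Step 2: g^T H^(-1) g = sum_i g_i^2 / H_ii
  = (-6.2998)^2/12 + (-3.5708)^2/9 + (3.876)^2/14
  = 3.3073 + 1.4167 + 1.0731 = 5.7971
Step 3: Objective decrease = 0.5 * g^T H^(-1) g = 2.8986


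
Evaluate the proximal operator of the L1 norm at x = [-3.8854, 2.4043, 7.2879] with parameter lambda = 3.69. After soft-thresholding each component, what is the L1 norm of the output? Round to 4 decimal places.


Soft-thresholding with lambda = 3.69:
prox(-3.8854) = sign(-3.8854)*max(|-3.8854| - 3.69, 0) = -0.1954
prox(2.4043) = sign(2.4043)*max(|2.4043| - 3.69, 0) = 0.0
prox(7.2879) = sign(7.2879)*max(|7.2879| - 3.69, 0) = 3.5979
prox(x) = [-0.1954, 0.0, 3.5979]
||prox(x)||_1 = 0.1954 + 0.0 + 3.5979 = 3.7933


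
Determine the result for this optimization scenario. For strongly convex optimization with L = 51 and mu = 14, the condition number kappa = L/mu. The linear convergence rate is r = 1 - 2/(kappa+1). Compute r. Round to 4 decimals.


Step 1: Compute the condition number.
kappa = L/mu = 51/14 = 3.6429
Step 2: Compute the convergence rate.
r = 1 - 2/(kappa + 1) = 1 - 2*mu/(L + mu) = (L - mu)/(L + mu) = 37/65 = 0.5692


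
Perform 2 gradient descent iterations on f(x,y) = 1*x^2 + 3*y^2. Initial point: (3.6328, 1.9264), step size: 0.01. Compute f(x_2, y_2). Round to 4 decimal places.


Gradient descent on f(x,y) = 1*x^2 + 3*y^2.
Starting point: (3.6328, 1.9264), alpha = 0.01
Step 1: grad_x = 2*1*3.6328 = 7.2656, grad_y = 2*3*1.9264 = 11.5584
  x_1 = 3.6328 - 0.01*7.2656 = 3.5601
  y_1 = 1.9264 - 0.01*11.5584 = 1.8108
Step 2: grad_x = 2*1*3.5601 = 7.1203, grad_y = 2*3*1.8108 = 10.8649
  x_2 = 3.5601 - 0.01*7.1203 = 3.4889
  y_2 = 1.8108 - 0.01*10.8649 = 1.7022
f(3.4889, 1.7022) = 1*3.4889^2 + 3*1.7022^2 = 20.8648


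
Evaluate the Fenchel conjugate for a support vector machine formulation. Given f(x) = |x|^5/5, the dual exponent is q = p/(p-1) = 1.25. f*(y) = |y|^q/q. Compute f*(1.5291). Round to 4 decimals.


The conjugate exponent q satisfies 1/p + 1/q = 1.
p = 5, so q = 5/(5 - 1) = 1.25
|y|^q = 1.5291^1.25 = 1.7004
f*(1.5291) = 1.7004 / 1.25 = 1.3603


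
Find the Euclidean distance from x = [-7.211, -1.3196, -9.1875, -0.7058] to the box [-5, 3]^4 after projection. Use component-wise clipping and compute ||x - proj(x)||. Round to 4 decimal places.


Project each component onto [-5, 3].
clip(-7.211) = -5.0, clip(-1.3196) = -1.3196, clip(-9.1875) = -5.0, clip(-0.7058) = -0.7058
Projection = [-5.0, -1.3196, -5.0, -0.7058]
Squared diffs: [4.8885, 0.0, 17.5352, 0.0]
Distance = sqrt(22.4237) = 4.7354


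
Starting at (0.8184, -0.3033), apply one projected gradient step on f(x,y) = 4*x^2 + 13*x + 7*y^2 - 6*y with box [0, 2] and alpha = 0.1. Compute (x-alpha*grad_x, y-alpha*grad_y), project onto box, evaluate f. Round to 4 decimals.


Step 1: Compute gradient at (0.8184, -0.3033).
grad_x = 2*4*0.8184 + 13 = 19.5472
grad_y = 2*7*-0.3033 - 6 = -10.2462
Step 2: Gradient step.
x_raw = 0.8184 - 0.1*19.5472 = -1.1363
y_raw = -0.3033 - 0.1*-10.2462 = 0.7213
Step 3: Project onto [0, 2].
x_proj = clip(-1.1363) = 0.0
y_proj = clip(0.7213) = 0.7213
Step 4: Evaluate f.
f(0.0, 0.7213) = -0.6858


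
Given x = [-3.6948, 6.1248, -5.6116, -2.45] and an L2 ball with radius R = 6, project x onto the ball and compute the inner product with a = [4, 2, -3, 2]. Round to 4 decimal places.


Step 1: Compute ||x|| (intermediates to 6 decimals).
||x|| = sqrt((-3.6948)^2 + 6.1248^2 + (-5.6116)^2 + (-2.45)^2) = 9.415799
Step 2: Project.
Since ||x|| > R, scale = R/||x|| = 6/9.415799 = 0.637227, proj(x) = scale * x
proj(x) = [-2.354426, 3.902888, -3.575863, -1.561206]
Step 3: Dot product.
a^T * proj(x) = 4*(-2.354426) + 2*3.902888 - 3*(-3.575863) + 2*(-1.561206) = 5.9932


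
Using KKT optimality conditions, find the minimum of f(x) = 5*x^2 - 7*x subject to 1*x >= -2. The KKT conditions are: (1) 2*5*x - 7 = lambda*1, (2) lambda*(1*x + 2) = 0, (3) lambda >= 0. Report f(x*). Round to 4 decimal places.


Step 1: Try lambda = 0 (constraint inactive).
Stationarity: 2*5*x - 7 = 0
x* = 7/(2*5) = 0.7
Check constraint: 1*0.7 = 0.7 >= -2 -- satisfied.
Step 2: Compute optimal value.
f(x*) = 5*0.7^2 - 7*0.7 = -2.45


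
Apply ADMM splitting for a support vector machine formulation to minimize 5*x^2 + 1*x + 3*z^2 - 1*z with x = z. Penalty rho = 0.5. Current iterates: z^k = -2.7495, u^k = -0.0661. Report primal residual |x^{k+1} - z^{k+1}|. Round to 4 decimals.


ADMM iteration with rho = 0.5, z^k = -2.7495, u^k = -0.0661
Step 1: x-update.
Minimize 5*x^2 + 1*x + (0.5/2)*(x + 2.7495 - 0.0661)^2
FOC: (2*5 + 0.5)*x = -1 + 0.5*(-2.7495 + 0.0661)
x^{k+1} = -0.223
Step 2: z-update.
Minimize 3*z^2 - 1*z + (0.5/2)*(-0.223 - z - 0.0661)^2
FOC: (2*3 + 0.5)*z = 1 + 0.5*(-0.223 - 0.0661)
z^{k+1} = 0.1316
Step 3: u-update.
u^{k+1} = -0.0661 - 0.223 - 0.1316 = -0.4207
Step 4: Primal residual = |-0.223 - 0.1316| = 0.3546


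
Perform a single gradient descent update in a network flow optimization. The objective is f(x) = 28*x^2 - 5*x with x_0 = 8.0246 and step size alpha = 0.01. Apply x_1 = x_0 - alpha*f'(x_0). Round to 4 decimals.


We compute the gradient at x_0 and apply the update.
f'(x) = 56*x - 5
f'(8.0246) = 56*8.0246 - 5 = 444.3776
x_1 = 8.0246 - 0.01*444.3776 = 3.5808


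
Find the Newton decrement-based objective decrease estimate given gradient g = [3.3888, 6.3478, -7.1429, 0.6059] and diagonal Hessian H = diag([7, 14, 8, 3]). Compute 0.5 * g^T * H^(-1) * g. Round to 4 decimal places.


Step 1: H is diagonal, so H^(-1) * g = [0.4841, 0.4534, -0.8929, 0.202].
Step 2: g^T H^(-1) g = sum_i g_i^2 / H_ii
  = (3.3888)^2/7 + (6.3478)^2/14 + (-7.1429)^2/8 + (0.6059)^2/3
  = 1.6406 + 2.8782 + 6.3776 + 0.1224 = 11.0187
Step 3: Objective decrease = 0.5 * g^T H^(-1) g = 5.5094


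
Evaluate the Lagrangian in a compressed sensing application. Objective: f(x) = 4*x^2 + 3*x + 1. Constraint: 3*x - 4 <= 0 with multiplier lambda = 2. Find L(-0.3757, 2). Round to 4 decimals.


Step 1: Evaluate f(x).
f(-0.3757) = 4*(-0.3757)^2 + 3*(-0.3757) + 1 = 0.4375
Step 2: Evaluate g(x).
g(-0.3757) = 3*-0.3757 - 4 = -5.1271
Step 3: Compute Lagrangian.
L = 0.4375 + 2*-5.1271 = -9.8167


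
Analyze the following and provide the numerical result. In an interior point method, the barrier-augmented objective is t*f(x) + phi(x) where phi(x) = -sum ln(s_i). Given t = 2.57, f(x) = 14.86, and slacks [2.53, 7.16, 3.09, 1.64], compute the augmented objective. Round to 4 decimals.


Step 1: Compute log-barrier.
ln values: [0.9282, 1.9685, 1.1282, 0.4947]
phi = -(0.9282 + 1.9685 + 1.1282 + 0.4947) = -4.5196
Step 2: Compute augmented objective.
t*f(x) = 2.57*14.86 = 38.1902
Total = 38.1902 - 4.5196 = 33.6706


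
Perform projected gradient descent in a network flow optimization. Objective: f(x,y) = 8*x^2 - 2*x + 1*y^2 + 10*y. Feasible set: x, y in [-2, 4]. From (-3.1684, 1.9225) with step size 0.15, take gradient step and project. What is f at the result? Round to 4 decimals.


Step 1: Compute gradient at (-3.1684, 1.9225).
grad_x = 2*8*-3.1684 - 2 = -52.6944
grad_y = 2*1*1.9225 + 10 = 13.845
Step 2: Gradient step.
x_raw = -3.1684 - 0.15*-52.6944 = 4.7358
y_raw = 1.9225 - 0.15*13.845 = -0.1543
Step 3: Project onto [-2, 4].
x_proj = clip(4.7358) = 4.0
y_proj = clip(-0.1543) = -0.1543
Step 4: Evaluate f.
f(4.0, -0.1543) = 118.4813


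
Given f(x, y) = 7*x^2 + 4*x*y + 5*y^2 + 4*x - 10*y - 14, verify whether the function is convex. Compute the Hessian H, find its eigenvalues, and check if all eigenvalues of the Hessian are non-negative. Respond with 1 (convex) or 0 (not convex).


The Hessian of f(x,y) = 7*x^2 + 4*x*y + 5*y^2 + 4*x - 10*y - 14 is:
H = [[14, 4], [4, 10]]
Trace = 14 + 10 = 24
Determinant = 14*10 - (4)^2 = 124
Discriminant = (24)^2 - 4*124 = 80.0
Eigenvalues: lambda_1 = 7.5279, lambda_2 = 16.4721
The function is convex.

1


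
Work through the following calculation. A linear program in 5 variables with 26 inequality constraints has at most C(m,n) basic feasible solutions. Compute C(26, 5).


Each vertex corresponds to some choice of n active constraints out of m, so the number of vertices is at most C(m, n) = m! / (n!(m-n)!).
m = 26, n = 5
Numerator: 26 * 25 * 24 * 23 * 22
Denominator: 5! = 120
C(26, 5) = 65780


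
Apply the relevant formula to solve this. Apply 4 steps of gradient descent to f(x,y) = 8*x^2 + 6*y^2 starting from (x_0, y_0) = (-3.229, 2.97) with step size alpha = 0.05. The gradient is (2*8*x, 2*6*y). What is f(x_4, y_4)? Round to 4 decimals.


Gradient descent on f(x,y) = 8*x^2 + 6*y^2.
Starting point: (-3.229, 2.97), alpha = 0.05
Step 1: grad_x = 2*8*-3.229 = -51.664, grad_y = 2*6*2.97 = 35.64
  x_1 = -3.229 - 0.05*-51.664 = -0.6458
  y_1 = 2.97 - 0.05*35.64 = 1.188
Step 2: grad_x = 2*8*-0.6458 = -10.3328, grad_y = 2*6*1.188 = 14.256
  x_2 = -0.6458 - 0.05*-10.3328 = -0.1292
  y_2 = 1.188 - 0.05*14.256 = 0.4752
Step 3: grad_x = 2*8*-0.1292 = -2.0666, grad_y = 2*6*0.4752 = 5.7024
  x_3 = -0.1292 - 0.05*-2.0666 = -0.0258
  y_3 = 0.4752 - 0.05*5.7024 = 0.1901
Step 4: grad_x = 2*8*-0.0258 = -0.4133, grad_y = 2*6*0.1901 = 2.281
  x_4 = -0.0258 - 0.05*-0.4133 = -0.0052
  y_4 = 0.1901 - 0.05*2.281 = 0.076
f(-0.0052, 0.076) = 8*(-0.0052)^2 + 6*0.076^2 = 0.0349


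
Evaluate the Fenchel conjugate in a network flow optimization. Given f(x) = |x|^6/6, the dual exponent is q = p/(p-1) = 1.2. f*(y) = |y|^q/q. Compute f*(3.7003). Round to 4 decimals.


The conjugate exponent q satisfies 1/p + 1/q = 1.
p = 6, so q = 6/(6 - 1) = 1.2
|y|^q = 3.7003^1.2 = 4.8071
f*(3.7003) = 4.8071 / 1.2 = 4.0059


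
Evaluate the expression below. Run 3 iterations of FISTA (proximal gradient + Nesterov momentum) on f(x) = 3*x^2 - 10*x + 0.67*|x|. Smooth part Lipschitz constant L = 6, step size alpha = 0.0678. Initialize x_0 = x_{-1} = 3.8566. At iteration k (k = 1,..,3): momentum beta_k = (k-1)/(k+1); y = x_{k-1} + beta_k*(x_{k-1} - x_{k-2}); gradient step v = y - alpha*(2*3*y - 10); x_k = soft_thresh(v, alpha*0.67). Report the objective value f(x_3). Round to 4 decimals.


FISTA on f(x) = 3*x^2 - 10*x + 0.67*|x|
L = 6, alpha = 0.0678
Iteration 1: beta = 0.0, y = 3.8566 + 0.0*(3.8566 - 3.8566) = 3.8566
  grad(y) = 13.1396, v = y - alpha*grad = 2.9657
  prox(v) = soft_thresh(2.9657, 0.0454) = 2.9203
Iteration 2: beta = 0.3333, y = 2.9203 + 0.3333*(2.9203 - 3.8566) = 2.6082
  grad(y) = 5.6493, v = y - alpha*grad = 2.2252
  prox(v) = soft_thresh(2.2252, 0.0454) = 2.1798
Iteration 3: beta = 0.5, y = 2.1798 + 0.5*(2.1798 - 2.9203) = 1.8095
  grad(y) = 0.857, v = y - alpha*grad = 1.7514
  prox(v) = soft_thresh(1.7514, 0.0454) = 1.706
f(x_3) = 3*1.706^2 - 10*1.706 + 0.67*|1.706| = -7.1857


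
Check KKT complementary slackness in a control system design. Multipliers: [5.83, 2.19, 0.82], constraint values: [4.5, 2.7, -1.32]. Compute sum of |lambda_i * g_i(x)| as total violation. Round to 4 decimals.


KKT complementary slackness check:
lambda_1 * g_1 = 5.83 * 4.5 = 26.235
lambda_2 * g_2 = 2.19 * 2.7 = 5.913
lambda_3 * g_3 = 0.82 * -1.32 = -1.0824
Total violation = 26.235 + 5.913 + 1.0824 = 33.2304


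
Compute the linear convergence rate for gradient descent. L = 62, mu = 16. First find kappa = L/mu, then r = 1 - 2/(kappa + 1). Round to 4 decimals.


Step 1: Compute the condition number.
kappa = L/mu = 62/16 = 3.875
Step 2: Compute the convergence rate.
r = 1 - 2/(kappa + 1) = 1 - 2*mu/(L + mu) = (L - mu)/(L + mu) = 46/78 = 0.5897


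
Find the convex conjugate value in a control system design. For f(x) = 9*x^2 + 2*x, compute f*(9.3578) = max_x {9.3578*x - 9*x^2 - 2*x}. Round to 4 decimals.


f*(y) = sup_x {y*x - a*x^2 - b*x} = sup_x {(y-b)*x - a*x^2}
FOC: (y - b) - 2a*x = 0 => x* = (y - b)/(2a)
x* = (9.3578 - 2)/(2*9) = 0.4088
f*(9.3578) = (y-b)^2/(4a) = (9.3578 - 2)^2/(4*9)
= 54.1372/36 = 1.5038


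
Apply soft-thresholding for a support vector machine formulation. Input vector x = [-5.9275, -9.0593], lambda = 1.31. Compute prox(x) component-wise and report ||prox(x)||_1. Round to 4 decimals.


Soft-thresholding with lambda = 1.31:
prox(-5.9275) = sign(-5.9275)*max(|-5.9275| - 1.31, 0) = -4.6175
prox(-9.0593) = sign(-9.0593)*max(|-9.0593| - 1.31, 0) = -7.7493
prox(x) = [-4.6175, -7.7493]
||prox(x)||_1 = 4.6175 + 7.7493 = 12.3668


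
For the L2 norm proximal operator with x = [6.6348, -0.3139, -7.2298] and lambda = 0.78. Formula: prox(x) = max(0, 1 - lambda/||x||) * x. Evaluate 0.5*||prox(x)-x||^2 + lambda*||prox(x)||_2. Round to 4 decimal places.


Step 1: Compute ||x||.
||x|| = 9.8178
Step 2: Compute scaling factor.
scale = max(0, 1 - 0.78/9.8178) = 0.9206
Step 3: prox(x) = [6.1077, -0.289, -6.6554]
||prox(x)|| = 9.0378
Step 4: Proximal objective.
0.5*||prox-x||^2 = 0.3042
lambda*||prox|| = 7.0495
Total = 7.3537


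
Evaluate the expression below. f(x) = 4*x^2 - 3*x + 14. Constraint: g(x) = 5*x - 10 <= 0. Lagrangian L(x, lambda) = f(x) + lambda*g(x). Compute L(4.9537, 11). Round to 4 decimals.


Step 1: Evaluate f(x).
f(4.9537) = 4*4.9537^2 - 3*4.9537 + 14 = 97.2955
Step 2: Evaluate g(x).
g(4.9537) = 5*4.9537 - 10 = 14.7685
Step 3: Compute Lagrangian.
L = 97.2955 + 11*14.7685 = 259.749


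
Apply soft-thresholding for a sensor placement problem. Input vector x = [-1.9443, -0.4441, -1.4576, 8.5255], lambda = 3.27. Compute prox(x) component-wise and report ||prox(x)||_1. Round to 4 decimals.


Soft-thresholding with lambda = 3.27:
prox(-1.9443) = sign(-1.9443)*max(|-1.9443| - 3.27, 0) = 0.0
prox(-0.4441) = sign(-0.4441)*max(|-0.4441| - 3.27, 0) = 0.0
prox(-1.4576) = sign(-1.4576)*max(|-1.4576| - 3.27, 0) = 0.0
prox(8.5255) = sign(8.5255)*max(|8.5255| - 3.27, 0) = 5.2555
prox(x) = [0.0, 0.0, 0.0, 5.2555]
||prox(x)||_1 = 0.0 + 0.0 + 0.0 + 5.2555 = 5.2555


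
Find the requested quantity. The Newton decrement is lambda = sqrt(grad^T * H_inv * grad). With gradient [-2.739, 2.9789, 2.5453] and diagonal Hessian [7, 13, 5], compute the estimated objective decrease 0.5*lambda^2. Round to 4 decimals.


Step 1: H is diagonal, so H^(-1) * g = [-0.3913, 0.2291, 0.5091].
Step 2: g^T H^(-1) g = sum_i g_i^2 / H_ii
  = (-2.739)^2/7 + (2.9789)^2/13 + (2.5453)^2/5
  = 1.0717 + 0.6826 + 1.2957 = 3.05
Step 3: Objective decrease = 0.5 * g^T H^(-1) g = 1.525


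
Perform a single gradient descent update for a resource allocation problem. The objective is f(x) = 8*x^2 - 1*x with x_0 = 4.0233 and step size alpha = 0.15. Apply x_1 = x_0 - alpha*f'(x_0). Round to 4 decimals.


We compute the gradient at x_0 and apply the update.
f'(x) = 16*x - 1
f'(4.0233) = 16*4.0233 - 1 = 63.3728
x_1 = 4.0233 - 0.15*63.3728 = -5.4826


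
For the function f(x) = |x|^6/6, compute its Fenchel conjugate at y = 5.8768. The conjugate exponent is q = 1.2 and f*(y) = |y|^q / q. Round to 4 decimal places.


The conjugate exponent q satisfies 1/p + 1/q = 1.
p = 6, so q = 6/(6 - 1) = 1.2
|y|^q = 5.8768^1.2 = 8.3747
f*(5.8768) = 8.3747 / 1.2 = 6.9789


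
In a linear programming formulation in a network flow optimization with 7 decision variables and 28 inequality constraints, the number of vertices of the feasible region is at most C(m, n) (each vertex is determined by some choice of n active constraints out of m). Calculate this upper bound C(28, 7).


Each vertex corresponds to some choice of n active constraints out of m, so the number of vertices is at most C(m, n) = m! / (n!(m-n)!).
m = 28, n = 7
Numerator: 28 * 27 * 26 * 25 * 24 * 23 * 22
Denominator: 7! = 5040
C(28, 7) = 1184040
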